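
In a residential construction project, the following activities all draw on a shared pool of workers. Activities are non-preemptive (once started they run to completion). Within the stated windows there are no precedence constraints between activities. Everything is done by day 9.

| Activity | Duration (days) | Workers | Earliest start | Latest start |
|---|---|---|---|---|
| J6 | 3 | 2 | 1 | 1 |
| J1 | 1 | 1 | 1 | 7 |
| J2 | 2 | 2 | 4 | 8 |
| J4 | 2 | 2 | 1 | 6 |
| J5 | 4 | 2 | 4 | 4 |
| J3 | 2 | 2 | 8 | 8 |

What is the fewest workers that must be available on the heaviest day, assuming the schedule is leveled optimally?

Early-start (J6@1, J1@1, J2@4, J4@1, J5@4, J3@8) gives peak 5: d1:5  d2:4  d3:2  d4:4  d5:4  d6:2  d7:2  d8:2  d9:2.
Shift J4→2.
Schedule J6@1, J1@1, J2@4, J4@2, J5@4, J3@8: d1:3  d2:4  d3:4  d4:4  d5:4  d6:2  d7:2  d8:2  d9:2 — peak 4.

4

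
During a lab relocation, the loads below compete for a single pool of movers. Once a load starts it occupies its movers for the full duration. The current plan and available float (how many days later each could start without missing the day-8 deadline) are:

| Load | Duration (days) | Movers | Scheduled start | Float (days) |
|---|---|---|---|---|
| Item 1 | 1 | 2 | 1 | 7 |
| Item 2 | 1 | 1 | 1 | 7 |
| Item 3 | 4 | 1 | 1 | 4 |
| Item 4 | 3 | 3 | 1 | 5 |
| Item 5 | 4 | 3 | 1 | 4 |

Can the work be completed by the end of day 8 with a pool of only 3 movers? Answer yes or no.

Total mover-days = 28; over 8 days the average is 28/8 > 3, so some day must exceed 3.

no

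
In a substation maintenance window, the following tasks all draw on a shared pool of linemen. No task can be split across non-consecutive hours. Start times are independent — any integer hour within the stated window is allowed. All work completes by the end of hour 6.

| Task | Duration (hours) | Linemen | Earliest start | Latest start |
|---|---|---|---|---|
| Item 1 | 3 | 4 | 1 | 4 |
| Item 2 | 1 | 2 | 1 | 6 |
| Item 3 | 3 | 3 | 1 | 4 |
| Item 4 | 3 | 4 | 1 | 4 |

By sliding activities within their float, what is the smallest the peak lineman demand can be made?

Early-start (Item 1@1, Item 2@1, Item 3@1, Item 4@1) gives peak 13: h1:13  h2:11  h3:11  h4:0  h5:0  h6:0.
Shift Item 3→2, Item 4→4.
Schedule Item 1@1, Item 2@1, Item 3@2, Item 4@4: h1:6  h2:7  h3:7  h4:7  h5:4  h6:4 — peak 7.

7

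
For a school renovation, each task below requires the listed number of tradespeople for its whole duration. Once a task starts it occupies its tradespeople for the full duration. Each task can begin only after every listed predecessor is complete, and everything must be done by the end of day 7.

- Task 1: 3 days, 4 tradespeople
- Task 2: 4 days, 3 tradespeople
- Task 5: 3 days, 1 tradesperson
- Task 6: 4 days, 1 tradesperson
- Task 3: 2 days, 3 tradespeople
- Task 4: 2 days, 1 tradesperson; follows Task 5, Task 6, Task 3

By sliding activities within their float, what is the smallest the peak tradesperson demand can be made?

7

Early-start (Task 1@1, Task 2@1, Task 5@1, Task 6@1, Task 3@1, Task 4@5) gives peak 12: d1:12  d2:12  d3:9  d4:4  d5:1  d6:1  d7:0.
Shift Task 2→4, Task 3→4, Task 4→6.
Schedule Task 1@1, Task 2@4, Task 5@1, Task 6@1, Task 3@4, Task 4@6: d1:6  d2:6  d3:6  d4:7  d5:6  d6:4  d7:4 — peak 7.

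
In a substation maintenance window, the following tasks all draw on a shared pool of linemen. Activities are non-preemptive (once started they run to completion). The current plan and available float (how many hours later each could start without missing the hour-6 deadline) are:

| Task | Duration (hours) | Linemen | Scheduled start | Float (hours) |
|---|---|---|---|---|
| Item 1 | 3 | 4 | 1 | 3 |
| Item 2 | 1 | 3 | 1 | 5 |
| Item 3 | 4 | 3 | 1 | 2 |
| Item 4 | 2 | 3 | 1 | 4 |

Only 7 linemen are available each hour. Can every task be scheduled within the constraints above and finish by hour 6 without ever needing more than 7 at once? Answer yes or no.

Schedule Item 1@1, Item 2@1, Item 3@2, Item 4@4: h1:7  h2:7  h3:7  h4:6  h5:6  h6:0 — peak 7 ≤ 7.

yes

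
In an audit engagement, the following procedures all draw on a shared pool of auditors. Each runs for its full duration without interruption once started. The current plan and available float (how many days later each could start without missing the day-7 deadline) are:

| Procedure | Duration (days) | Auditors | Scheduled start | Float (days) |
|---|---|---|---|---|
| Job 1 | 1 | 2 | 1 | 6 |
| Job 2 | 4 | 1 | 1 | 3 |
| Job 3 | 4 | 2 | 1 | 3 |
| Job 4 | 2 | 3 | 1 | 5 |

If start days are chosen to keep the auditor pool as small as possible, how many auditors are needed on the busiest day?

3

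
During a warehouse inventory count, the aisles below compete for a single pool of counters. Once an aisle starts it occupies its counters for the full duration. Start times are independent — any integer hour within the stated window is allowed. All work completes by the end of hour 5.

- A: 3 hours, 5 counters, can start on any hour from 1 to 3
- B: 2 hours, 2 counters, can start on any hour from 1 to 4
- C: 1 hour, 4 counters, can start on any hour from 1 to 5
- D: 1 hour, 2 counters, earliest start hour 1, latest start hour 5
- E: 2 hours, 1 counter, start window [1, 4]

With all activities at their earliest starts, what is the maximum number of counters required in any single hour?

Early-start schedule: A@1, B@1, C@1, D@1, E@1.
Load per hour: hour 1: 14, hour 2: 8, hour 3: 5, hour 4: 0, hour 5: 0.
Peak is 14.

14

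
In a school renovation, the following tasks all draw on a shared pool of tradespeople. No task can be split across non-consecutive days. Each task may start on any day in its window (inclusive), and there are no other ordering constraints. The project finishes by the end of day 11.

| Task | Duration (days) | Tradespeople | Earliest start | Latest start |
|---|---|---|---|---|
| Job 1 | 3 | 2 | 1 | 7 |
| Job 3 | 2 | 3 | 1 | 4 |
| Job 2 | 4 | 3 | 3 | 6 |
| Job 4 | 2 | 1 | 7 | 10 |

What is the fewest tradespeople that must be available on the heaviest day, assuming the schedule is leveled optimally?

3

Early-start (Job 1@1, Job 3@1, Job 2@3, Job 4@7) gives peak 5: d1:5  d2:5  d3:5  d4:3  d5:3  d6:3  d7:1  d8:1  d9:0  d10:0  d11:0.
Shift Job 3→4, Job 2→6, Job 4→10.
Schedule Job 1@1, Job 3@4, Job 2@6, Job 4@10: d1:2  d2:2  d3:2  d4:3  d5:3  d6:3  d7:3  d8:3  d9:3  d10:1  d11:1 — peak 3.
Total tradesperson-days = 26 over 11 days ⇒ peak ≥ ⌈26/11⌉ = 3, so 3 is optimal.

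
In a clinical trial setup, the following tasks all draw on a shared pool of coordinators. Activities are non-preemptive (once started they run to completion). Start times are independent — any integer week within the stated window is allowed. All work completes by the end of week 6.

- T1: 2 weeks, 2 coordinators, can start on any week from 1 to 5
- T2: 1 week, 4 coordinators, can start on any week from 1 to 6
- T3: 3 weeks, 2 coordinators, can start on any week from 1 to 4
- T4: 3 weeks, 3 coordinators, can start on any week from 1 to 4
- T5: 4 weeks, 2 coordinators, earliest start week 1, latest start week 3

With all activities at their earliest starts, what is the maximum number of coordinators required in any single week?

Early-start schedule: T1@1, T2@1, T3@1, T4@1, T5@1.
Load per week: week 1: 13, week 2: 9, week 3: 7, week 4: 2, week 5: 0, week 6: 0.
Peak is 13.

13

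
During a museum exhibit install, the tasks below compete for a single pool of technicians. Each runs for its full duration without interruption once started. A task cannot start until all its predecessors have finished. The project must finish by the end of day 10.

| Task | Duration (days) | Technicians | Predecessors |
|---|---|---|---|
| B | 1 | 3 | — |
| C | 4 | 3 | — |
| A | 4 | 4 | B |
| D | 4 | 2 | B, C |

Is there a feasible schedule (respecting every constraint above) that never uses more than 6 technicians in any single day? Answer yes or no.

yes

Schedule B@1, C@1, A@5, D@5: d1:6  d2:3  d3:3  d4:3  d5:6  d6:6  d7:6  d8:6  d9:0  d10:0 — peak 6 ≤ 6.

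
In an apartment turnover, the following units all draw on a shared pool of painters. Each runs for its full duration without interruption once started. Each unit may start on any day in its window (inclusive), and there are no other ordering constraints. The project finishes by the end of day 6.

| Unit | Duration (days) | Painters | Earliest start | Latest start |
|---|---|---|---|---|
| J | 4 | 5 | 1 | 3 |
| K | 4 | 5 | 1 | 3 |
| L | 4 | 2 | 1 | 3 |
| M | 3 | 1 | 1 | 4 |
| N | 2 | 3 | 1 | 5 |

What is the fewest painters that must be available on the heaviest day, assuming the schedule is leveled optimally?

Early-start (J@1, K@1, L@1, M@1, N@1) gives peak 16: d1:16  d2:16  d3:13  d4:12  d5:0  d6:0.
Shift N→5.
Schedule J@1, K@1, L@1, M@1, N@5: d1:13  d2:13  d3:13  d4:12  d5:3  d6:3 — peak 13.

13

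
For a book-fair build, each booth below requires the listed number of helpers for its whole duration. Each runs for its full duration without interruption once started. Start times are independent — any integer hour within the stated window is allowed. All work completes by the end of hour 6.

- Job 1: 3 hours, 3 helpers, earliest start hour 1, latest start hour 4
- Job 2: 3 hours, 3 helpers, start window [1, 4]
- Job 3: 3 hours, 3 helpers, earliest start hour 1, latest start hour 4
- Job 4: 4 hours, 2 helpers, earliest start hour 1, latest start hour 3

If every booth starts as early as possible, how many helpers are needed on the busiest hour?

Early-start schedule: Job 1@1, Job 2@1, Job 3@1, Job 4@1.
Load per hour: hour 1: 11, hour 2: 11, hour 3: 11, hour 4: 2, hour 5: 0, hour 6: 0.
Peak is 11.

11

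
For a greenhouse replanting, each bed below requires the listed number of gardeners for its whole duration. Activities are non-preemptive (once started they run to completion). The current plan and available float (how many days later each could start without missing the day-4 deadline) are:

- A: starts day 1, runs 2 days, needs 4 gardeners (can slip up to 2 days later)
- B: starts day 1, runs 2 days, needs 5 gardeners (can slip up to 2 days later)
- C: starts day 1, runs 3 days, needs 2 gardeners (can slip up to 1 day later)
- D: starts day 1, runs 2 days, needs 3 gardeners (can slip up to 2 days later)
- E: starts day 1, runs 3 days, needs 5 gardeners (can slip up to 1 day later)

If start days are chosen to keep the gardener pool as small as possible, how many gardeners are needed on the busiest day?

Early-start (A@1, B@1, C@1, D@1, E@1) gives peak 19: d1:19  d2:19  d3:7  d4:0.
Shift B→3.
Schedule A@1, B@3, C@1, D@1, E@1: d1:14  d2:14  d3:12  d4:5 — peak 14.

14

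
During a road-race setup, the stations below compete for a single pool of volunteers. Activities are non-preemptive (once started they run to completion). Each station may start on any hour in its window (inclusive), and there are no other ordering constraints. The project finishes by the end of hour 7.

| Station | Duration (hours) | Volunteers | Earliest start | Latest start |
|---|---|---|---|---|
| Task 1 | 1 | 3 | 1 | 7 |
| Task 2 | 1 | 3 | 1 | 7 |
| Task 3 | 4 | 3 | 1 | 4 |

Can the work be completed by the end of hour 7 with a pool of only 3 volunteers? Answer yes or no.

yes

Schedule Task 1@1, Task 2@2, Task 3@3: h1:3  h2:3  h3:3  h4:3  h5:3  h6:3  h7:0 — peak 3 ≤ 3.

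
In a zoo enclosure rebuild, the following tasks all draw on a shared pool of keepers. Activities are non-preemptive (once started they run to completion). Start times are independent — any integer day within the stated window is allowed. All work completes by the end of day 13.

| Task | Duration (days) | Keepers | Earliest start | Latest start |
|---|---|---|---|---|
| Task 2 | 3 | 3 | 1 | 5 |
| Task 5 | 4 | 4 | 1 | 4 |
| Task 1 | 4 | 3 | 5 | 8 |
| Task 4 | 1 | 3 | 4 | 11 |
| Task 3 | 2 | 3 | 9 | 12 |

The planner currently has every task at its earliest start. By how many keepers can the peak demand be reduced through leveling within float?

1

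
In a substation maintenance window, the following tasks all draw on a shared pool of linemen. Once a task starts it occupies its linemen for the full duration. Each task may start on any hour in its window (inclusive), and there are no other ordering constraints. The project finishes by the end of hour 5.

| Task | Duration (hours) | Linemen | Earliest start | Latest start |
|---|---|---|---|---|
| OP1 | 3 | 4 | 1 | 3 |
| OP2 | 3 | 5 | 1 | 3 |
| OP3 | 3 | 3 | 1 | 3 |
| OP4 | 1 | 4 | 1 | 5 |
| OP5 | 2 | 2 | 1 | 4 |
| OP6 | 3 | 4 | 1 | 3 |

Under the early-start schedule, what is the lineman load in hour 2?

At early start, hour 2 has: OP1, OP2, OP3, OP5, OP6.
Demand: 4 + 5 + 3 + 2 + 4 = 18.

18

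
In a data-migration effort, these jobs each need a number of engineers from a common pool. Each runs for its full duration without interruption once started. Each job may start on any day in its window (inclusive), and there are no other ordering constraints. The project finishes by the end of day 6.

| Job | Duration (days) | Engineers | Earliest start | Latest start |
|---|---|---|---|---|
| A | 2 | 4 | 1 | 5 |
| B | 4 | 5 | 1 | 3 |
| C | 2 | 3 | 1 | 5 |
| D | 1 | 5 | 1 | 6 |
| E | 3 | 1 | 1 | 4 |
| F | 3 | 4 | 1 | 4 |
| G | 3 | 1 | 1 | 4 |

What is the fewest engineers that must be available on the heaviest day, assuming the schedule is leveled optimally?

10

Early-start (A@1, B@1, C@1, D@1, E@1, F@1, G@1) gives peak 23: d1:23  d2:18  d3:11  d4:5  d5:0  d6:0.
Shift C→5, D→6, F→3, G→4.
Schedule A@1, B@1, C@5, D@6, E@1, F@3, G@4: d1:10  d2:10  d3:10  d4:10  d5:8  d6:9 — peak 10.
Total engineer-days = 57 over 6 days ⇒ peak ≥ ⌈57/6⌉ = 10, so 10 is optimal.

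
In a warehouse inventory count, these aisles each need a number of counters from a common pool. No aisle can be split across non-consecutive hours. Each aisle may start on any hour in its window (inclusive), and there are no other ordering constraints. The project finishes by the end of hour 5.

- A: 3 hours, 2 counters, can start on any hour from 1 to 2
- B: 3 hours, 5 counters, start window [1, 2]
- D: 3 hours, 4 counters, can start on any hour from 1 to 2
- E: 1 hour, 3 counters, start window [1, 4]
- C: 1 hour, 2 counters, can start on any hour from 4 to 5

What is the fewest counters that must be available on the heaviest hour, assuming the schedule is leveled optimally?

11

Early-start (A@1, B@1, D@1, E@1, C@4) gives peak 14: h1:14  h2:11  h3:11  h4:2  h5:0.
Shift E→4.
Schedule A@1, B@1, D@1, E@4, C@4: h1:11  h2:11  h3:11  h4:5  h5:0 — peak 11.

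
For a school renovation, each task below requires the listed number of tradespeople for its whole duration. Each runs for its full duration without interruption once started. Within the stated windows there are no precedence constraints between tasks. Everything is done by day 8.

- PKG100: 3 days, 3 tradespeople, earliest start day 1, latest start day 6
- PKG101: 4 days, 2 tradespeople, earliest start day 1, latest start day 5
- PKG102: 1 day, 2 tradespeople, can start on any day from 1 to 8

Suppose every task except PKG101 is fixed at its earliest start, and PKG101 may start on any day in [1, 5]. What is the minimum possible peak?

5

PKG101@1: d1:7  d2:5  d3:5  d4:2  d5:0  d6:0  d7:0  d8:0 → peak 7
PKG101@2: d1:5  d2:5  d3:5  d4:2  d5:2  d6:0  d7:0  d8:0 → peak 5
PKG101@3: d1:5  d2:3  d3:5  d4:2  d5:2  d6:2  d7:0  d8:0 → peak 5
PKG101@4: d1:5  d2:3  d3:3  d4:2  d5:2  d6:2  d7:2  d8:0 → peak 5
PKG101@5: d1:5  d2:3  d3:3  d4:0  d5:2  d6:2  d7:2  d8:2 → peak 5
Best is PKG101@2, peak 5.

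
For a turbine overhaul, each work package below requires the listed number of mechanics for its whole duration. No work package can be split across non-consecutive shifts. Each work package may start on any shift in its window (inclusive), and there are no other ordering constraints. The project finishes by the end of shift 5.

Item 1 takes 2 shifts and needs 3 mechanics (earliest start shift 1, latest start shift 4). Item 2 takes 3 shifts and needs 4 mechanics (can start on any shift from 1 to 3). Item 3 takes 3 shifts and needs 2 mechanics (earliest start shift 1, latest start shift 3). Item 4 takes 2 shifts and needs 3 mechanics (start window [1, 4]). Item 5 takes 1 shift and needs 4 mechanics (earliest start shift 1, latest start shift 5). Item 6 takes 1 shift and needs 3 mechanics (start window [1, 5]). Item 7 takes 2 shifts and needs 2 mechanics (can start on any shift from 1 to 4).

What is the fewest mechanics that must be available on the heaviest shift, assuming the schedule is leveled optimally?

Early-start (Item 1@1, Item 2@1, Item 3@1, Item 4@1, Item 5@1, Item 6@1, Item 7@1) gives peak 21: s1:21  s2:14  s3:6  s4:0  s5:0.
Shift Item 4→3, Item 5→4, Item 6→5, Item 7→4.
Schedule Item 1@1, Item 2@1, Item 3@1, Item 4@3, Item 5@4, Item 6@5, Item 7@4: s1:9  s2:9  s3:9  s4:9  s5:5 — peak 9.
Total mechanic-shifts = 41 over 5 shifts ⇒ peak ≥ ⌈41/5⌉ = 9, so 9 is optimal.

9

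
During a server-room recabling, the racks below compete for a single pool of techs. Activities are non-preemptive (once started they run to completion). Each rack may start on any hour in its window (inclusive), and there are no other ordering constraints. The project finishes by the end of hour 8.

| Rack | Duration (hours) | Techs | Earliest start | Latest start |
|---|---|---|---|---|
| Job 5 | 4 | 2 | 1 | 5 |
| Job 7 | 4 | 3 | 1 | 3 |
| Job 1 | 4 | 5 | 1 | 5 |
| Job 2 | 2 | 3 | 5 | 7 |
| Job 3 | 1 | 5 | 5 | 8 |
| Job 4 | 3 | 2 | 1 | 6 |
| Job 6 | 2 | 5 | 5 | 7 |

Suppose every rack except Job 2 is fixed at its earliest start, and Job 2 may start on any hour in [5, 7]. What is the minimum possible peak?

Job 2@5: h1:12  h2:12  h3:12  h4:10  h5:13  h6:8  h7:0  h8:0 → peak 13
Job 2@6: h1:12  h2:12  h3:12  h4:10  h5:10  h6:8  h7:3  h8:0 → peak 12
Job 2@7: h1:12  h2:12  h3:12  h4:10  h5:10  h6:5  h7:3  h8:3 → peak 12
Best is Job 2@6, peak 12.

12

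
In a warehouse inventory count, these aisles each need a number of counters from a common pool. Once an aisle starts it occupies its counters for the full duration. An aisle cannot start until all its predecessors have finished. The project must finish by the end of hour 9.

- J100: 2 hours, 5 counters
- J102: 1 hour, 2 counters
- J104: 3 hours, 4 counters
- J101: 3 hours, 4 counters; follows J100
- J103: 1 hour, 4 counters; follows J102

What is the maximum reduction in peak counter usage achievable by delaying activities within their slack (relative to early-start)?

Early-start peak: h1:11  h2:13  h3:8  h4:4  h5:4  h6:0  h7:0  h8:0  h9:0 ⇒ 13.
Leveled (J100@1, J102@3, J104@3, J101@6, J103@9): h1:5  h2:5  h3:6  h4:4  h5:4  h6:4  h7:4  h8:4  h9:4 ⇒ 6.
Reduction 13 − 6 = 7.

7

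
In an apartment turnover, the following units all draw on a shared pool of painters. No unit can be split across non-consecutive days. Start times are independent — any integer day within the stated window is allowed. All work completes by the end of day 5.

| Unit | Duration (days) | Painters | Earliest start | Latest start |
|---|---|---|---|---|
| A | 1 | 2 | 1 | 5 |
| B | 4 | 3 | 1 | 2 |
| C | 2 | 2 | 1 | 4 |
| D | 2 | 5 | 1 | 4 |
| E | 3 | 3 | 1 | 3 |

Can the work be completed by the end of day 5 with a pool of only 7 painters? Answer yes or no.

no

Total painter-days = 37; over 5 days the average is 37/5 > 7, so some day must exceed 7.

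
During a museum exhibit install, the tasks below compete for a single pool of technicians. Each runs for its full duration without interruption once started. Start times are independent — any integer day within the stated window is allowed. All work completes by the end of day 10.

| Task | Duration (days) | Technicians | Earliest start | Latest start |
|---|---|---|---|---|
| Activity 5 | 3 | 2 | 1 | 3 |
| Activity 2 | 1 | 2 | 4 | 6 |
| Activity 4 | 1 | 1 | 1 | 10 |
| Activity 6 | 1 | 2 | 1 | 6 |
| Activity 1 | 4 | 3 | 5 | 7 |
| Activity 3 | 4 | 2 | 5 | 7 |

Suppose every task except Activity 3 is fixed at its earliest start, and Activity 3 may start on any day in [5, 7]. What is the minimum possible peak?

5

Activity 3@5: d1:5  d2:2  d3:2  d4:2  d5:5  d6:5  d7:5  d8:5  d9:0  d10:0 → peak 5
Activity 3@6: d1:5  d2:2  d3:2  d4:2  d5:3  d6:5  d7:5  d8:5  d9:2  d10:0 → peak 5
Activity 3@7: d1:5  d2:2  d3:2  d4:2  d5:3  d6:3  d7:5  d8:5  d9:2  d10:2 → peak 5
Best is Activity 3@5, peak 5.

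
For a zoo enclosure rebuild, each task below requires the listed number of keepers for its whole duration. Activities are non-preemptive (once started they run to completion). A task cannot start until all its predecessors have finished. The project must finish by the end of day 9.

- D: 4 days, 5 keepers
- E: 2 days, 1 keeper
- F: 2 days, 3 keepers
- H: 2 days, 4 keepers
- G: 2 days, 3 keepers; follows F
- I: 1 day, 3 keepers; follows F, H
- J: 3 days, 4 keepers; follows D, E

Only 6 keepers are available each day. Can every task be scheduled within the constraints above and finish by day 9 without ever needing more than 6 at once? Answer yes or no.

no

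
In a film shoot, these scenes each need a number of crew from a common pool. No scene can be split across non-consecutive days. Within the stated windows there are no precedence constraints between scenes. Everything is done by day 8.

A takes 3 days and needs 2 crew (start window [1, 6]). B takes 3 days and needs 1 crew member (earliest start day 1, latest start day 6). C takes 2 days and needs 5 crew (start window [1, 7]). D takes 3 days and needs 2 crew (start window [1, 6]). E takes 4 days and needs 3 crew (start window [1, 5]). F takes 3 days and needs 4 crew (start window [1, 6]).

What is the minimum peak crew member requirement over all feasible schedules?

7

Early-start (A@1, B@1, C@1, D@1, E@1, F@1) gives peak 17: d1:17  d2:17  d3:12  d4:3  d5:0  d6:0  d7:0  d8:0.
Shift C→7, D→5, F→4.
Schedule A@1, B@1, C@7, D@5, E@1, F@4: d1:6  d2:6  d3:6  d4:7  d5:6  d6:6  d7:7  d8:5 — peak 7.
Total crew member-days = 49 over 8 days ⇒ peak ≥ ⌈49/8⌉ = 7, so 7 is optimal.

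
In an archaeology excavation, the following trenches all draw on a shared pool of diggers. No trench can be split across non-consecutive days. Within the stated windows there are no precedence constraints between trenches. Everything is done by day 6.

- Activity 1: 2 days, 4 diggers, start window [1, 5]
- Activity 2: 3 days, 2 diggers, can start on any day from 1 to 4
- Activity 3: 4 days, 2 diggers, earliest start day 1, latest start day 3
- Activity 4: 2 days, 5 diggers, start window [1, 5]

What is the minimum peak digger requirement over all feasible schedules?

Early-start (Activity 1@1, Activity 2@1, Activity 3@1, Activity 4@1) gives peak 13: d1:13  d2:13  d3:4  d4:2  d5:0  d6:0.
Shift Activity 3→3, Activity 4→4.
Schedule Activity 1@1, Activity 2@1, Activity 3@3, Activity 4@4: d1:6  d2:6  d3:4  d4:7  d5:7  d6:2 — peak 7.

7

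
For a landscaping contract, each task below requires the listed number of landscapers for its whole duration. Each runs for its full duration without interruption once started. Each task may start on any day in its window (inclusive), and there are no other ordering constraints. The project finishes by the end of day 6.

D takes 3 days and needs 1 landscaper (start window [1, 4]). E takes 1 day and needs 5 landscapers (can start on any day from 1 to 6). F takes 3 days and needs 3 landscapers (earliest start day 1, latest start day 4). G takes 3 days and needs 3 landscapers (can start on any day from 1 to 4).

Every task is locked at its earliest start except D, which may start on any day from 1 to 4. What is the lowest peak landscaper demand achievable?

11

D@1: d1:12  d2:7  d3:7  d4:0  d5:0  d6:0 → peak 12
D@2: d1:11  d2:7  d3:7  d4:1  d5:0  d6:0 → peak 11
D@3: d1:11  d2:6  d3:7  d4:1  d5:1  d6:0 → peak 11
D@4: d1:11  d2:6  d3:6  d4:1  d5:1  d6:1 → peak 11
Best is D@2, peak 11.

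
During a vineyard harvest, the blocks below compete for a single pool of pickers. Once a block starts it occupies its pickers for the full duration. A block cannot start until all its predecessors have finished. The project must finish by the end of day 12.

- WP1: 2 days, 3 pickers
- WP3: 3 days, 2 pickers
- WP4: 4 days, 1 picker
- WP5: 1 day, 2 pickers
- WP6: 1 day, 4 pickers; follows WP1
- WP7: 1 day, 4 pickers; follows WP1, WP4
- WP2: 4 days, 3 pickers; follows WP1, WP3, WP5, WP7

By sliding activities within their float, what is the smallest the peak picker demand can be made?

4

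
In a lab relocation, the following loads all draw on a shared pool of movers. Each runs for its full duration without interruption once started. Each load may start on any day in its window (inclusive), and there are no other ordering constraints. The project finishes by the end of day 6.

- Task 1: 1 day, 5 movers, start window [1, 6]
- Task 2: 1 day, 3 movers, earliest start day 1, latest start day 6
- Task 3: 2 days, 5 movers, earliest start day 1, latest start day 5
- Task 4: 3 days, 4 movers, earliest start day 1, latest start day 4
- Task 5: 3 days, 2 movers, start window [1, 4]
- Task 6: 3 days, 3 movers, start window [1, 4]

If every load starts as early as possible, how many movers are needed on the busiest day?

Early-start schedule: Task 1@1, Task 2@1, Task 3@1, Task 4@1, Task 5@1, Task 6@1.
Load per day: day 1: 22, day 2: 14, day 3: 9, day 4: 0, day 5: 0, day 6: 0.
Peak is 22.

22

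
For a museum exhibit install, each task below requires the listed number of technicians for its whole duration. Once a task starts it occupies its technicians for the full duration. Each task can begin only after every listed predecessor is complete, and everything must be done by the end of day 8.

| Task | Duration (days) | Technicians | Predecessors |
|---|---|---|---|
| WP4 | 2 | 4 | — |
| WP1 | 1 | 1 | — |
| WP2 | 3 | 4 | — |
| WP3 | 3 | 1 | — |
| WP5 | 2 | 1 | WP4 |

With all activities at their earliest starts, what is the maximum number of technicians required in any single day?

Early-start schedule: WP4@1, WP1@1, WP2@1, WP3@1, WP5@3.
Load per day: day 1: 10, day 2: 9, day 3: 6, day 4: 1, day 5: 0, day 6: 0, day 7: 0, day 8: 0.
Peak is 10.

10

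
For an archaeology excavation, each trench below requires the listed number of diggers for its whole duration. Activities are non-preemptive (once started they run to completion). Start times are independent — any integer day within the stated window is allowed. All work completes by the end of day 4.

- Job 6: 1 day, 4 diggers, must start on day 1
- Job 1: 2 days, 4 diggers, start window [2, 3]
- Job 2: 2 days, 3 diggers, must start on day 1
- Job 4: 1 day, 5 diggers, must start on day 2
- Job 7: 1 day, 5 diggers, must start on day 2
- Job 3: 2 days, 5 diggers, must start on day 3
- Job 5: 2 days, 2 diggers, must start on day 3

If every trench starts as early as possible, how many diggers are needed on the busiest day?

17

Early-start schedule: Job 6@1, Job 1@2, Job 2@1, Job 4@2, Job 7@2, Job 3@3, Job 5@3.
Load per day: day 1: 7, day 2: 17, day 3: 11, day 4: 7.
Peak is 17.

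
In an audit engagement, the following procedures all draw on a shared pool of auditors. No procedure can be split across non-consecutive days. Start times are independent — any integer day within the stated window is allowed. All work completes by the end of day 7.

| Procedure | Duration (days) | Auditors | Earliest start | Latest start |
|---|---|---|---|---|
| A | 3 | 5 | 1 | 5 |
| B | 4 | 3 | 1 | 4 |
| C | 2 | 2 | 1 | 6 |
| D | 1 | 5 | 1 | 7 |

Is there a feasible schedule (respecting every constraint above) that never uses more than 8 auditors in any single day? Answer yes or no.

yes

Schedule A@1, B@1, C@4, D@5: d1:8  d2:8  d3:8  d4:5  d5:7  d6:0  d7:0 — peak 8 ≤ 8.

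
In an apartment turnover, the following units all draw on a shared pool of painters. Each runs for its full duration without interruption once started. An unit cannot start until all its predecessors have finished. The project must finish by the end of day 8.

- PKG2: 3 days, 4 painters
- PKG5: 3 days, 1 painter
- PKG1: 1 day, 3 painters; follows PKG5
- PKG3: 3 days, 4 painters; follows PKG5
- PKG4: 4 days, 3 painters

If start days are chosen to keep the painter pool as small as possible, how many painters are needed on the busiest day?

Early-start (PKG2@1, PKG5@1, PKG1@4, PKG3@4, PKG4@1) gives peak 10: d1:8  d2:8  d3:8  d4:10  d5:4  d6:4  d7:0  d8:0.
Shift PKG4→5.
Schedule PKG2@1, PKG5@1, PKG1@4, PKG3@4, PKG4@5: d1:5  d2:5  d3:5  d4:7  d5:7  d6:7  d7:3  d8:3 — peak 7.

7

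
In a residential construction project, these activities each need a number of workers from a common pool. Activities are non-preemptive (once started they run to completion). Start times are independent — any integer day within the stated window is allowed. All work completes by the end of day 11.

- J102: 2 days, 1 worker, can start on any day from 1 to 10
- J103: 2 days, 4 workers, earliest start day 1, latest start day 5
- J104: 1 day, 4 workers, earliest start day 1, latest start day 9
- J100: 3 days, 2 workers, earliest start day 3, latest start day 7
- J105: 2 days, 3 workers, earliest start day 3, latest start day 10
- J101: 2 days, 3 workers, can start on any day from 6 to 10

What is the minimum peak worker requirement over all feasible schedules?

Early-start (J102@1, J103@1, J104@1, J100@3, J105@3, J101@6) gives peak 9: d1:9  d2:5  d3:5  d4:5  d5:2  d6:3  d7:3  d8:0  d9:0  d10:0  d11:0.
Shift J102→2, J103→5, J100→7, J101→10.
Schedule J102@2, J103@5, J104@1, J100@7, J105@3, J101@10: d1:4  d2:1  d3:4  d4:3  d5:4  d6:4  d7:2  d8:2  d9:2  d10:3  d11:3 — peak 4.

4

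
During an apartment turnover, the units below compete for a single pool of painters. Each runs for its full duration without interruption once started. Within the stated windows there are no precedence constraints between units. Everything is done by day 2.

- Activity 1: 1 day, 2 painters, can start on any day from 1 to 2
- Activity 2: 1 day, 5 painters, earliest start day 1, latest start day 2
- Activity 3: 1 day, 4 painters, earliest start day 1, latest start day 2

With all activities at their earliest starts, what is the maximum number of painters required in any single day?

11

Early-start schedule: Activity 1@1, Activity 2@1, Activity 3@1.
Load per day: day 1: 11, day 2: 0.
Peak is 11.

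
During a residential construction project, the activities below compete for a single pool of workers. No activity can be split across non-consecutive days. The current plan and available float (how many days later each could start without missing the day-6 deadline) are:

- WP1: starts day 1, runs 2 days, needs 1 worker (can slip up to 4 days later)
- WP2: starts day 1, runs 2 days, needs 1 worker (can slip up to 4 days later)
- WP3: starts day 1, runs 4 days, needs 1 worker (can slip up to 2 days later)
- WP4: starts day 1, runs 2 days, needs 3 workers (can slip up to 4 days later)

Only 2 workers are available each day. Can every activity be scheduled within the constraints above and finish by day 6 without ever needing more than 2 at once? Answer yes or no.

no

Total worker-days = 14; over 6 days the average is 14/6 > 2, so some day must exceed 2.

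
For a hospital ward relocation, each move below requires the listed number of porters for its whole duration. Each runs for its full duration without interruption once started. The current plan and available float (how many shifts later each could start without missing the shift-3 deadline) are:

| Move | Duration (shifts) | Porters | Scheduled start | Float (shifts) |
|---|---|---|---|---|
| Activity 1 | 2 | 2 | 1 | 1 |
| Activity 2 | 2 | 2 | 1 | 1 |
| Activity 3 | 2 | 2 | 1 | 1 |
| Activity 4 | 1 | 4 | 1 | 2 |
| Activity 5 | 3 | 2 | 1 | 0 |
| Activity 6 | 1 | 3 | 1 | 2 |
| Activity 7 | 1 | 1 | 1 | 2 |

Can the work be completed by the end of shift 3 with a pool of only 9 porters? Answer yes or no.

Schedule Activity 1@1, Activity 2@1, Activity 3@1, Activity 4@3, Activity 5@1, Activity 6@3, Activity 7@1: s1:9  s2:8  s3:9 — peak 9 ≤ 9.

yes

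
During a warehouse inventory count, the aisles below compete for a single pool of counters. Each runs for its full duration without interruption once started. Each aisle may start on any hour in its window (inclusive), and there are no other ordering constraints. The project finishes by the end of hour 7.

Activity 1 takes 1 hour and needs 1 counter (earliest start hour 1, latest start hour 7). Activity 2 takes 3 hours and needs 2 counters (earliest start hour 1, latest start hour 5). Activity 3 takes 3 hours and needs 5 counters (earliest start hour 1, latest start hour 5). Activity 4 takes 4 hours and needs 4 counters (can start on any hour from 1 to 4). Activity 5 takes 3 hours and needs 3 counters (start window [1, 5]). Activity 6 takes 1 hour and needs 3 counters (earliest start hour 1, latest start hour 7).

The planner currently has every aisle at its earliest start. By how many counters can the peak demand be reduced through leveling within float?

Early-start peak: h1:18  h2:14  h3:14  h4:4  h5:0  h6:0  h7:0 ⇒ 18.
Leveled (Activity 1@1, Activity 2@1, Activity 3@1, Activity 4@4, Activity 5@4, Activity 6@7): h1:8  h2:7  h3:7  h4:7  h5:7  h6:7  h7:7 ⇒ 8.
Reduction 18 − 8 = 10.

10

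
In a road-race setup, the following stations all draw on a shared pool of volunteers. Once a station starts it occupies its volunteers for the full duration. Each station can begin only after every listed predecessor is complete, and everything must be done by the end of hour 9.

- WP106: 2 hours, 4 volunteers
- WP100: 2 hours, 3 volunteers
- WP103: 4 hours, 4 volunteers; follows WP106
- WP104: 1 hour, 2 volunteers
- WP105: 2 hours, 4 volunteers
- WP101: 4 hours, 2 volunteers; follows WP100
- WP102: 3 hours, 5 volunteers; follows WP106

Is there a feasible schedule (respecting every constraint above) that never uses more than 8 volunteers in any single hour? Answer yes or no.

Schedule WP106@1, WP100@1, WP103@3, WP104@3, WP105@4, WP101@6, WP102@7: h1:7  h2:7  h3:6  h4:8  h5:8  h6:6  h7:7  h8:7  h9:7 — peak 8 ≤ 8.

yes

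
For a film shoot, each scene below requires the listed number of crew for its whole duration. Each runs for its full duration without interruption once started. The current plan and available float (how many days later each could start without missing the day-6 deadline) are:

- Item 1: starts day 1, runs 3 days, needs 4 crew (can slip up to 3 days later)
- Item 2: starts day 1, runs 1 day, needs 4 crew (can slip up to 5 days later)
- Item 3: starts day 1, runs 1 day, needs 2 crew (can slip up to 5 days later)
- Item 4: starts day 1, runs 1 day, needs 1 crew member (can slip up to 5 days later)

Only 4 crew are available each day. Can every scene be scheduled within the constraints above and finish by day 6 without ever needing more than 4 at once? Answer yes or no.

yes

Schedule Item 1@1, Item 2@4, Item 3@5, Item 4@5: d1:4  d2:4  d3:4  d4:4  d5:3  d6:0 — peak 4 ≤ 4.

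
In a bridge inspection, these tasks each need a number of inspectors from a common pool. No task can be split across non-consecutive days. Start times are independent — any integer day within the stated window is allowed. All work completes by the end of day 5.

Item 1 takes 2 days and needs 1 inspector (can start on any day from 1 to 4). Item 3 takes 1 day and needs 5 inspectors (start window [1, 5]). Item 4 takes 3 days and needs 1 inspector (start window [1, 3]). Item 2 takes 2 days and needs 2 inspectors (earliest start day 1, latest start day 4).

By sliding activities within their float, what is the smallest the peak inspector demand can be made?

5

Early-start (Item 1@1, Item 3@1, Item 4@1, Item 2@1) gives peak 9: d1:9  d2:4  d3:1  d4:0  d5:0.
Shift Item 3→4.
Schedule Item 1@1, Item 3@4, Item 4@1, Item 2@1: d1:4  d2:4  d3:1  d4:5  d5:0 — peak 5.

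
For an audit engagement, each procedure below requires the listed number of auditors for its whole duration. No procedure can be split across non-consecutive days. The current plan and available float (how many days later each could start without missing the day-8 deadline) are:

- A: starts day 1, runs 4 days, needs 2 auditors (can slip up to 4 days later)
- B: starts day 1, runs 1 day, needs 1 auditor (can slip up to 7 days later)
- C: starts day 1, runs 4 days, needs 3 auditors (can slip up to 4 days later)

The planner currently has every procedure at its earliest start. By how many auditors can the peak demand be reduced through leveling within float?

3

Early-start peak: d1:6  d2:5  d3:5  d4:5  d5:0  d6:0  d7:0  d8:0 ⇒ 6.
Leveled (A@1, B@1, C@5): d1:3  d2:2  d3:2  d4:2  d5:3  d6:3  d7:3  d8:3 ⇒ 3.
Reduction 6 − 3 = 3.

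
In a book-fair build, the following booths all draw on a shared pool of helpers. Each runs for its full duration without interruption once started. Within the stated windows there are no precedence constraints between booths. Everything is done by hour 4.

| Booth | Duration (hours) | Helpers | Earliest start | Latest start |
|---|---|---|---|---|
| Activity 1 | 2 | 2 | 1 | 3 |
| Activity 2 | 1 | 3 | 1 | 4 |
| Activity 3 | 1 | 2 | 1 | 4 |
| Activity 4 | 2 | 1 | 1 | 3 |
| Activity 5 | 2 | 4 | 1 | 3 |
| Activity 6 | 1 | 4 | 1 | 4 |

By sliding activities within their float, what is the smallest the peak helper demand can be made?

Early-start (Activity 1@1, Activity 2@1, Activity 3@1, Activity 4@1, Activity 5@1, Activity 6@1) gives peak 16: h1:16  h2:7  h3:0  h4:0.
Shift Activity 2→2, Activity 3→4, Activity 4→2, Activity 5→3.
Schedule Activity 1@1, Activity 2@2, Activity 3@4, Activity 4@2, Activity 5@3, Activity 6@1: h1:6  h2:6  h3:5  h4:6 — peak 6.
Total helper-hours = 23 over 4 hours ⇒ peak ≥ ⌈23/4⌉ = 6, so 6 is optimal.

6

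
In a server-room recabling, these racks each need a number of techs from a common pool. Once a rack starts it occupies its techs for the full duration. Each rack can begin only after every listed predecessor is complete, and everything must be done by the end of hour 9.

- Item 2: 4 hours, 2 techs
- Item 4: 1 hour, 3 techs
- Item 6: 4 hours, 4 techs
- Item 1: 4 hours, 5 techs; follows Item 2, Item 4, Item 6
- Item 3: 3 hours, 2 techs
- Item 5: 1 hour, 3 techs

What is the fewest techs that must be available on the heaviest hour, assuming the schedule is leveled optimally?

7

Early-start (Item 2@1, Item 4@1, Item 6@1, Item 1@5, Item 3@1, Item 5@1) gives peak 14: h1:14  h2:8  h3:8  h4:6  h5:5  h6:5  h7:5  h8:5  h9:0.
Shift Item 6→2, Item 1→6, Item 3→6, Item 5→5.
Schedule Item 2@1, Item 4@1, Item 6@2, Item 1@6, Item 3@6, Item 5@5: h1:5  h2:6  h3:6  h4:6  h5:7  h6:7  h7:7  h8:7  h9:5 — peak 7.
Total tech-hours = 56 over 9 hours ⇒ peak ≥ ⌈56/9⌉ = 7, so 7 is optimal.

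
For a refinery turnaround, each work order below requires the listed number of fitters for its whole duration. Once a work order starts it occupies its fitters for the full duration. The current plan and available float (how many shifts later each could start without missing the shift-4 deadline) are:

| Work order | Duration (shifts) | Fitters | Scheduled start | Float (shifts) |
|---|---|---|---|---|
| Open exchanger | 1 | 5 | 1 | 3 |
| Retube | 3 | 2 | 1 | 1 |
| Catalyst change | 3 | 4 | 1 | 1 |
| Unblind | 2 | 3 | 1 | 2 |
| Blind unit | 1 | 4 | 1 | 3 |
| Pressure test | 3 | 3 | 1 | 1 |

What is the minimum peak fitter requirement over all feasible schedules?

Early-start (Open exchanger@1, Retube@1, Catalyst change@1, Unblind@1, Blind unit@1, Pressure test@1) gives peak 21: s1:21  s2:12  s3:9  s4:0.
Shift Unblind→2, Blind unit→4, Pressure test→2.
Schedule Open exchanger@1, Retube@1, Catalyst change@1, Unblind@2, Blind unit@4, Pressure test@2: s1:11  s2:12  s3:12  s4:7 — peak 12.

12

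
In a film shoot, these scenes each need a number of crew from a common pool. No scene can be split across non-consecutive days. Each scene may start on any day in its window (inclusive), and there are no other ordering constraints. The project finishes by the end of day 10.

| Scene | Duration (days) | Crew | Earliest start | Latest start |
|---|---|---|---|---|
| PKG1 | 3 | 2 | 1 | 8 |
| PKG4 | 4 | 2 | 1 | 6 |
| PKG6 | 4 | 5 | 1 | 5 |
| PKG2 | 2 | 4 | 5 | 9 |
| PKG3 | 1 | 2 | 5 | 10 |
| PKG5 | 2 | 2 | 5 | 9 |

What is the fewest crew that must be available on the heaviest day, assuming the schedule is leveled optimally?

6

Early-start (PKG1@1, PKG4@1, PKG6@1, PKG2@5, PKG3@5, PKG5@5) gives peak 9: d1:9  d2:9  d3:9  d4:7  d5:8  d6:6  d7:0  d8:0  d9:0  d10:0.
Shift PKG1→5, PKG4→5, PKG2→8, PKG5→6.
Schedule PKG1@5, PKG4@5, PKG6@1, PKG2@8, PKG3@5, PKG5@6: d1:5  d2:5  d3:5  d4:5  d5:6  d6:6  d7:6  d8:6  d9:4  d10:0 — peak 6.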